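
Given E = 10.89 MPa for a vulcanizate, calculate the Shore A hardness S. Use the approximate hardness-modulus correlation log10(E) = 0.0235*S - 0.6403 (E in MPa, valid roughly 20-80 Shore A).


log10(E) = 0.0235*S - 0.6403  =>  S = (log10(E) + 0.6403) / 0.0235
log10(10.89) = 1.037028
S = (1.037028 + 0.6403) / 0.0235 = 1.677328 / 0.0235
S = 71.4

Shore A = 71.4


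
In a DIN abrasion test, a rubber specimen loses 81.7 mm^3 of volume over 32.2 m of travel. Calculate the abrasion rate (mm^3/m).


Rate = volume_loss / distance
= 81.7 / 32.2
= 2.537 mm^3/m

2.537 mm^3/m


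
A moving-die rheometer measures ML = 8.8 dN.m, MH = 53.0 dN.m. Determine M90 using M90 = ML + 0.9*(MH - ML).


M90 = ML + 0.9 * (MH - ML)
M90 = 8.8 + 0.9 * (53.0 - 8.8)
M90 = 8.8 + 0.9 * 44.2
M90 = 48.58 dN.m

48.58 dN.m


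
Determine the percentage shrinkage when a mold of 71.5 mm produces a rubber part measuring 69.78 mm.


Shrinkage = (mold - part) / mold * 100
= (71.5 - 69.78) / 71.5 * 100
= 1.72 / 71.5 * 100
= 2.41%

2.41%


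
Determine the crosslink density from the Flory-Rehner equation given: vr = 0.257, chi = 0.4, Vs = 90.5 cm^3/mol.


ln(1 - vr) = ln(1 - 0.257) = -0.2971
Numerator = -((-0.2971) + 0.257 + 0.4 * 0.257^2) = 0.0136
Denominator = 90.5 * (0.257^(1/3) - 0.257/2) = 45.9094
nu = 0.0136 / 45.9094 = 2.9710e-04 mol/cm^3

2.9710e-04 mol/cm^3


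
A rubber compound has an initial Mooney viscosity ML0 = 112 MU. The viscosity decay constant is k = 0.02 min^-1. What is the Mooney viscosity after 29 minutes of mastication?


ML = ML0 * exp(-k * t)
ML = 112 * exp(-0.02 * 29)
ML = 112 * 0.5599
ML = 62.71 MU

62.71 MU


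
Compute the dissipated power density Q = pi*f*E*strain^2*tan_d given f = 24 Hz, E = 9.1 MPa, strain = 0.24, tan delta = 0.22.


Q = pi * f * E * strain^2 * tan_d
= pi * 24 * 9.1 * 0.24^2 * 0.22
= pi * 24 * 9.1 * 0.0576 * 0.22
= 8.6946

Q = 8.6946


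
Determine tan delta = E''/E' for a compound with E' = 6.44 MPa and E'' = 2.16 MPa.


tan delta = E'' / E'
= 2.16 / 6.44
= 0.3354

tan delta = 0.3354


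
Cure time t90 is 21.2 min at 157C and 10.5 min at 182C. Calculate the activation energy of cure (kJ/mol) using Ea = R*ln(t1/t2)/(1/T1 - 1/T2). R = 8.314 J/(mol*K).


T1 = 430.15 K, T2 = 455.15 K
1/T1 - 1/T2 = 1.2769e-04
ln(t1/t2) = ln(21.2/10.5) = 0.7026
Ea = 8.314 * 0.7026 / 1.2769e-04 = 45747.6359 J/mol
Ea = 45.75 kJ/mol

45.75 kJ/mol


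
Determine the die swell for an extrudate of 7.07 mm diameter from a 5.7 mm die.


Die swell ratio = D_extrudate / D_die
= 7.07 / 5.7
= 1.24

Die swell = 1.24


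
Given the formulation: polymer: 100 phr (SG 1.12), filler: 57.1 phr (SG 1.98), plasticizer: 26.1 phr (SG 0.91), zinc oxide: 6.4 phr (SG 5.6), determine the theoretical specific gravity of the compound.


Sum of weights = 189.6
Volume contributions:
  polymer: 100/1.12 = 89.2857
  filler: 57.1/1.98 = 28.8384
  plasticizer: 26.1/0.91 = 28.6813
  zinc oxide: 6.4/5.6 = 1.1429
Sum of volumes = 147.9483
SG = 189.6 / 147.9483 = 1.282

SG = 1.282


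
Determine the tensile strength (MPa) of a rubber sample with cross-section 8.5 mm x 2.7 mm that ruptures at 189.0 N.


Area = width * thickness = 8.5 * 2.7 = 22.95 mm^2
TS = force / area = 189.0 / 22.95 = 8.24 MPa

8.24 MPa


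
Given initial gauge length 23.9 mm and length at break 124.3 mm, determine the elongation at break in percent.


Elongation = (Lf - L0) / L0 * 100
= (124.3 - 23.9) / 23.9 * 100
= 100.4 / 23.9 * 100
= 420.1%

420.1%


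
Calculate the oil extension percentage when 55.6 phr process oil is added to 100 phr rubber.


Oil % = oil / (100 + oil) * 100
= 55.6 / (100 + 55.6) * 100
= 55.6 / 155.6 * 100
= 35.73%

35.73%


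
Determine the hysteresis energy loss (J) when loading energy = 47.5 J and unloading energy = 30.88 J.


Hysteresis loss = loading - unloading
= 47.5 - 30.88
= 16.62 J

16.62 J


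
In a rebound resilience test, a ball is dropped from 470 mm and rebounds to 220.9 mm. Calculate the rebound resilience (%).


Resilience = h_rebound / h_drop * 100
= 220.9 / 470 * 100
= 47.0%

47.0%


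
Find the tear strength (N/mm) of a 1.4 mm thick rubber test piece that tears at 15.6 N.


Tear strength = force / thickness
= 15.6 / 1.4
= 11.14 N/mm

11.14 N/mm


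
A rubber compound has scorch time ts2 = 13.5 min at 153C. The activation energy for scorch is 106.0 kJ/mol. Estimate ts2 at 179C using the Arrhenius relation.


Convert temperatures: T1 = 153 + 273.15 = 426.15 K, T2 = 179 + 273.15 = 452.15 K
ts2_new = 13.5 * exp(106000 / 8.314 * (1/452.15 - 1/426.15))
1/T2 - 1/T1 = -1.3494e-04
ts2_new = 2.42 min

2.42 min


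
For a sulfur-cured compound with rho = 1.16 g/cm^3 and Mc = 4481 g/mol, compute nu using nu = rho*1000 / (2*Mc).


nu = rho * 1000 / (2 * Mc)
nu = 1.16 * 1000 / (2 * 4481)
nu = 1160.0 / 8962
nu = 0.1294 mol/L

0.1294 mol/L


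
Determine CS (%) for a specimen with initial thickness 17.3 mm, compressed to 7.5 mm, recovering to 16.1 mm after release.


CS = (t0 - recovered) / (t0 - ts) * 100
= (17.3 - 16.1) / (17.3 - 7.5) * 100
= 1.2 / 9.8 * 100
= 12.2%

12.2%


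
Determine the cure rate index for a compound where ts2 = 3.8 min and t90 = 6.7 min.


CRI = 100 / (t90 - ts2)
= 100 / (6.7 - 3.8)
= 100 / 2.9
= 34.48 min^-1

34.48 min^-1


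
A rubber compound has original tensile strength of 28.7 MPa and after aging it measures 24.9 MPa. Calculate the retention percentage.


Retention = aged / original * 100
= 24.9 / 28.7 * 100
= 86.8%

86.8%


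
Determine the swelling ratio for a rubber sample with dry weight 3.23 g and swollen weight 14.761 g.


Q = W_swollen / W_dry
Q = 14.761 / 3.23
Q = 4.57

Q = 4.57


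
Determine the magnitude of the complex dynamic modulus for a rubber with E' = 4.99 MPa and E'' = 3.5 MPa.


|E*| = sqrt(E'^2 + E''^2)
= sqrt(4.99^2 + 3.5^2)
= sqrt(24.9001 + 12.2500)
= 6.095 MPa

6.095 MPa


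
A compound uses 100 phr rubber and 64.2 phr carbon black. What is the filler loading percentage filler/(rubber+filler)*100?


Filler % = filler / (rubber + filler) * 100
= 64.2 / (100 + 64.2) * 100
= 64.2 / 164.2 * 100
= 39.1%

39.1%


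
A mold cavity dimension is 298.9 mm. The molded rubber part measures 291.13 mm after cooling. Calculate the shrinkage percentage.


Shrinkage = (mold - part) / mold * 100
= (298.9 - 291.13) / 298.9 * 100
= 7.77 / 298.9 * 100
= 2.6%

2.6%


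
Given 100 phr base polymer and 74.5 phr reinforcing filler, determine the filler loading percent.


Filler % = filler / (rubber + filler) * 100
= 74.5 / (100 + 74.5) * 100
= 74.5 / 174.5 * 100
= 42.69%

42.69%


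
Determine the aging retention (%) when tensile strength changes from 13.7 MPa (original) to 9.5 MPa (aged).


Retention = aged / original * 100
= 9.5 / 13.7 * 100
= 69.3%

69.3%


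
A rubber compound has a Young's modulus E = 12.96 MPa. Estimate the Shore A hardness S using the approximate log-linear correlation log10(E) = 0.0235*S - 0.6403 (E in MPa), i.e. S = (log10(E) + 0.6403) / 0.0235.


log10(E) = 0.0235*S - 0.6403  =>  S = (log10(E) + 0.6403) / 0.0235
log10(12.96) = 1.112605
S = (1.112605 + 0.6403) / 0.0235 = 1.752905 / 0.0235
S = 74.6

Shore A = 74.6


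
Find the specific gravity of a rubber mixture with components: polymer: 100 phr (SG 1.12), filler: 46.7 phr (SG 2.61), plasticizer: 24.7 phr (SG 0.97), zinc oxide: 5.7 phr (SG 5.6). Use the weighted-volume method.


Sum of weights = 177.1
Volume contributions:
  polymer: 100/1.12 = 89.2857
  filler: 46.7/2.61 = 17.8927
  plasticizer: 24.7/0.97 = 25.4639
  zinc oxide: 5.7/5.6 = 1.0179
Sum of volumes = 133.6602
SG = 177.1 / 133.6602 = 1.325

SG = 1.325


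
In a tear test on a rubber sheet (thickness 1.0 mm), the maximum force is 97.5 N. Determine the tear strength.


Tear strength = force / thickness
= 97.5 / 1.0
= 97.5 N/mm

97.5 N/mm


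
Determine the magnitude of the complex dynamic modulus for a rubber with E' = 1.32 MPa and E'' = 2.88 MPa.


|E*| = sqrt(E'^2 + E''^2)
= sqrt(1.32^2 + 2.88^2)
= sqrt(1.7424 + 8.2944)
= 3.168 MPa

3.168 MPa


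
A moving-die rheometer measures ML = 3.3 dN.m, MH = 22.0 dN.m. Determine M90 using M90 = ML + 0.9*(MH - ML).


M90 = ML + 0.9 * (MH - ML)
M90 = 3.3 + 0.9 * (22.0 - 3.3)
M90 = 3.3 + 0.9 * 18.7
M90 = 20.13 dN.m

20.13 dN.m


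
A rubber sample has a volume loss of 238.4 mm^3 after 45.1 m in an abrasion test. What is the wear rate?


Rate = volume_loss / distance
= 238.4 / 45.1
= 5.286 mm^3/m

5.286 mm^3/m


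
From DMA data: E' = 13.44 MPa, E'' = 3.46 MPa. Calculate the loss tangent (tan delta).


tan delta = E'' / E'
= 3.46 / 13.44
= 0.2574

tan delta = 0.2574


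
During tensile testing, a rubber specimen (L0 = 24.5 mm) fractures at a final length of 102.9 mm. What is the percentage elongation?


Elongation = (Lf - L0) / L0 * 100
= (102.9 - 24.5) / 24.5 * 100
= 78.4 / 24.5 * 100
= 320.0%

320.0%


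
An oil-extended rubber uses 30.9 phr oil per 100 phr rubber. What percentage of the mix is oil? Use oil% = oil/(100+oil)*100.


Oil % = oil / (100 + oil) * 100
= 30.9 / (100 + 30.9) * 100
= 30.9 / 130.9 * 100
= 23.61%

23.61%


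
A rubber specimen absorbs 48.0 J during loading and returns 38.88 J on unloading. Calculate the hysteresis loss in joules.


Hysteresis loss = loading - unloading
= 48.0 - 38.88
= 9.12 J

9.12 J


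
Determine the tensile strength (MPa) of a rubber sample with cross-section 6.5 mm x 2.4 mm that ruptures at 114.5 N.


Area = width * thickness = 6.5 * 2.4 = 15.6 mm^2
TS = force / area = 114.5 / 15.6 = 7.34 MPa

7.34 MPa


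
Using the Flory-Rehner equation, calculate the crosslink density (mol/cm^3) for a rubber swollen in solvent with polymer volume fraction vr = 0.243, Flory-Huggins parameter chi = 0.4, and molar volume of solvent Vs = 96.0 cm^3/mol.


ln(1 - vr) = ln(1 - 0.243) = -0.2784
Numerator = -((-0.2784) + 0.243 + 0.4 * 0.243^2) = 0.0118
Denominator = 96.0 * (0.243^(1/3) - 0.243/2) = 48.2424
nu = 0.0118 / 48.2424 = 2.4403e-04 mol/cm^3

2.4403e-04 mol/cm^3


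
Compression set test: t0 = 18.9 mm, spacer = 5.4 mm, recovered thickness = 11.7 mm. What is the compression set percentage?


CS = (t0 - recovered) / (t0 - ts) * 100
= (18.9 - 11.7) / (18.9 - 5.4) * 100
= 7.2 / 13.5 * 100
= 53.3%

53.3%


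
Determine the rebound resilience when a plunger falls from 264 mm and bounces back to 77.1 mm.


Resilience = h_rebound / h_drop * 100
= 77.1 / 264 * 100
= 29.2%

29.2%


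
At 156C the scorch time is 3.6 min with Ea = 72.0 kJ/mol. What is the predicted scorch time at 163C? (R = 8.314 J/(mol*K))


Convert temperatures: T1 = 156 + 273.15 = 429.15 K, T2 = 163 + 273.15 = 436.15 K
ts2_new = 3.6 * exp(72000 / 8.314 * (1/436.15 - 1/429.15))
1/T2 - 1/T1 = -3.7398e-05
ts2_new = 2.6 min

2.6 min


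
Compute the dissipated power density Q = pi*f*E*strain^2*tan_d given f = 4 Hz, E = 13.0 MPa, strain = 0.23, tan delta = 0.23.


Q = pi * f * E * strain^2 * tan_d
= pi * 4 * 13.0 * 0.23^2 * 0.23
= pi * 4 * 13.0 * 0.0529 * 0.23
= 1.9876

Q = 1.9876


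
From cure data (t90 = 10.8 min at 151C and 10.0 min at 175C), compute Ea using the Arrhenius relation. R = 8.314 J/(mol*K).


T1 = 424.15 K, T2 = 448.15 K
1/T1 - 1/T2 = 1.2626e-04
ln(t1/t2) = ln(10.8/10.0) = 0.0770
Ea = 8.314 * 0.0770 / 1.2626e-04 = 5067.7197 J/mol
Ea = 5.07 kJ/mol

5.07 kJ/mol


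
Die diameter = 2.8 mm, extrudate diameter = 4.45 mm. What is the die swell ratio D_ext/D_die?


Die swell ratio = D_extrudate / D_die
= 4.45 / 2.8
= 1.589

Die swell = 1.589


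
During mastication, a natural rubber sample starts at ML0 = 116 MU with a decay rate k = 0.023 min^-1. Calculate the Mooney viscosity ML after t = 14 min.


ML = ML0 * exp(-k * t)
ML = 116 * exp(-0.023 * 14)
ML = 116 * 0.7247
ML = 84.06 MU

84.06 MU


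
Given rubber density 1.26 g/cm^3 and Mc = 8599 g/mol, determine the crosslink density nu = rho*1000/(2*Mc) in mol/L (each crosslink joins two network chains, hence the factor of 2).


nu = rho * 1000 / (2 * Mc)
nu = 1.26 * 1000 / (2 * 8599)
nu = 1260.0 / 17198
nu = 0.0733 mol/L

0.0733 mol/L


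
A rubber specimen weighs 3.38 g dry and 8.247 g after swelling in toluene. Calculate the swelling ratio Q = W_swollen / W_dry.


Q = W_swollen / W_dry
Q = 8.247 / 3.38
Q = 2.44

Q = 2.44


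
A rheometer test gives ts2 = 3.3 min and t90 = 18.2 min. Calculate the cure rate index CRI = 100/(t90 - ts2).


CRI = 100 / (t90 - ts2)
= 100 / (18.2 - 3.3)
= 100 / 14.9
= 6.71 min^-1

6.71 min^-1


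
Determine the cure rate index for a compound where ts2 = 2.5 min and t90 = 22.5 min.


CRI = 100 / (t90 - ts2)
= 100 / (22.5 - 2.5)
= 100 / 20.0
= 5.0 min^-1

5.0 min^-1


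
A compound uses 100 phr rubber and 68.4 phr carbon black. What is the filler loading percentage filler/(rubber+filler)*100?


Filler % = filler / (rubber + filler) * 100
= 68.4 / (100 + 68.4) * 100
= 68.4 / 168.4 * 100
= 40.62%

40.62%


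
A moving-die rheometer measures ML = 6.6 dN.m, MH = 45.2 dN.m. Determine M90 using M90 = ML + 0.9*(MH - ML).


M90 = ML + 0.9 * (MH - ML)
M90 = 6.6 + 0.9 * (45.2 - 6.6)
M90 = 6.6 + 0.9 * 38.6
M90 = 41.34 dN.m

41.34 dN.m


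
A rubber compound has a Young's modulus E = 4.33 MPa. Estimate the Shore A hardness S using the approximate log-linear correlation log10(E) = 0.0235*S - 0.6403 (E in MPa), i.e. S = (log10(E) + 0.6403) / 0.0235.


log10(E) = 0.0235*S - 0.6403  =>  S = (log10(E) + 0.6403) / 0.0235
log10(4.33) = 0.636488
S = (0.636488 + 0.6403) / 0.0235 = 1.276788 / 0.0235
S = 54.3

Shore A = 54.3


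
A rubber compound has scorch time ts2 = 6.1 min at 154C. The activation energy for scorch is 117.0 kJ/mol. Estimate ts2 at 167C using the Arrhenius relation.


Convert temperatures: T1 = 154 + 273.15 = 427.15 K, T2 = 167 + 273.15 = 440.15 K
ts2_new = 6.1 * exp(117000 / 8.314 * (1/440.15 - 1/427.15))
1/T2 - 1/T1 = -6.9145e-05
ts2_new = 2.31 min

2.31 min


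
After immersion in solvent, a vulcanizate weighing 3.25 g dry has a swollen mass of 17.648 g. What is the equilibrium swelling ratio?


Q = W_swollen / W_dry
Q = 17.648 / 3.25
Q = 5.43

Q = 5.43


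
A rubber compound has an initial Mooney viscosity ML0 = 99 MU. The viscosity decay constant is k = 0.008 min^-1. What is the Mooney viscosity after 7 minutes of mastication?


ML = ML0 * exp(-k * t)
ML = 99 * exp(-0.008 * 7)
ML = 99 * 0.9455
ML = 93.61 MU

93.61 MU


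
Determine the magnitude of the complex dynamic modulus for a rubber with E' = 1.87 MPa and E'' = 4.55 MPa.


|E*| = sqrt(E'^2 + E''^2)
= sqrt(1.87^2 + 4.55^2)
= sqrt(3.4969 + 20.7025)
= 4.919 MPa

4.919 MPa


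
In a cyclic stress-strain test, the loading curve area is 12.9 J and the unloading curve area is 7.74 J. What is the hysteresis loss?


Hysteresis loss = loading - unloading
= 12.9 - 7.74
= 5.16 J

5.16 J


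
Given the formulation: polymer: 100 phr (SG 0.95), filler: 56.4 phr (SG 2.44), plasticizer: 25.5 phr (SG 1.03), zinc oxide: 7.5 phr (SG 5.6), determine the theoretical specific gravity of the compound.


Sum of weights = 189.4
Volume contributions:
  polymer: 100/0.95 = 105.2632
  filler: 56.4/2.44 = 23.1148
  plasticizer: 25.5/1.03 = 24.7573
  zinc oxide: 7.5/5.6 = 1.3393
Sum of volumes = 154.4745
SG = 189.4 / 154.4745 = 1.226

SG = 1.226


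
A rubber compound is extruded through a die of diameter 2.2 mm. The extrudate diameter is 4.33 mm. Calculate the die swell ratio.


Die swell ratio = D_extrudate / D_die
= 4.33 / 2.2
= 1.968

Die swell = 1.968


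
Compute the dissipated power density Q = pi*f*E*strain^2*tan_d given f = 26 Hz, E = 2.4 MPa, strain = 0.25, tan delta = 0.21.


Q = pi * f * E * strain^2 * tan_d
= pi * 26 * 2.4 * 0.25^2 * 0.21
= pi * 26 * 2.4 * 0.0625 * 0.21
= 2.5730

Q = 2.5730


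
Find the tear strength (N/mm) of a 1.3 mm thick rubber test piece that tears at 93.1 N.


Tear strength = force / thickness
= 93.1 / 1.3
= 71.62 N/mm

71.62 N/mm


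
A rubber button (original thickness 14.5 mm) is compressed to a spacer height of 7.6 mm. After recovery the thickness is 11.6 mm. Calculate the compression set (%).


CS = (t0 - recovered) / (t0 - ts) * 100
= (14.5 - 11.6) / (14.5 - 7.6) * 100
= 2.9 / 6.9 * 100
= 42.0%

42.0%


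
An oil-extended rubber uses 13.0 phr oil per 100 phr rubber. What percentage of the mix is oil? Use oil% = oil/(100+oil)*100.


Oil % = oil / (100 + oil) * 100
= 13.0 / (100 + 13.0) * 100
= 13.0 / 113.0 * 100
= 11.5%

11.5%


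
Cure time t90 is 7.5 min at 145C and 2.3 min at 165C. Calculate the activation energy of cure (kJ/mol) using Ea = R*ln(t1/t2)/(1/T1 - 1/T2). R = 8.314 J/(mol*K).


T1 = 418.15 K, T2 = 438.15 K
1/T1 - 1/T2 = 1.0916e-04
ln(t1/t2) = ln(7.5/2.3) = 1.1820
Ea = 8.314 * 1.1820 / 1.0916e-04 = 90022.3148 J/mol
Ea = 90.02 kJ/mol

90.02 kJ/mol


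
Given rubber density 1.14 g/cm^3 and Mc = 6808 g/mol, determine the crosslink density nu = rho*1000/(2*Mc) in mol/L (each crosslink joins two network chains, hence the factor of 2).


nu = rho * 1000 / (2 * Mc)
nu = 1.14 * 1000 / (2 * 6808)
nu = 1140.0 / 13616
nu = 0.0837 mol/L

0.0837 mol/L


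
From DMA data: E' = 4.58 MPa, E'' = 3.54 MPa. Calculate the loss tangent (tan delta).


tan delta = E'' / E'
= 3.54 / 4.58
= 0.7729

tan delta = 0.7729


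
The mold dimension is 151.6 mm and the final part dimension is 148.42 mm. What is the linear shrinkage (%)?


Shrinkage = (mold - part) / mold * 100
= (151.6 - 148.42) / 151.6 * 100
= 3.18 / 151.6 * 100
= 2.1%

2.1%


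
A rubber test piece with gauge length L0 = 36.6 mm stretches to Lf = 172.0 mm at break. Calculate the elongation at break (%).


Elongation = (Lf - L0) / L0 * 100
= (172.0 - 36.6) / 36.6 * 100
= 135.4 / 36.6 * 100
= 369.9%

369.9%


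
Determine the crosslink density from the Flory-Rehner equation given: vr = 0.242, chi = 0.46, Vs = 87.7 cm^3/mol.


ln(1 - vr) = ln(1 - 0.242) = -0.2771
Numerator = -((-0.2771) + 0.242 + 0.46 * 0.242^2) = 0.0081
Denominator = 87.7 * (0.242^(1/3) - 0.242/2) = 44.0401
nu = 0.0081 / 44.0401 = 1.8466e-04 mol/cm^3

1.8466e-04 mol/cm^3


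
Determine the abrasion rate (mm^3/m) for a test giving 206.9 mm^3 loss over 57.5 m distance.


Rate = volume_loss / distance
= 206.9 / 57.5
= 3.598 mm^3/m

3.598 mm^3/m


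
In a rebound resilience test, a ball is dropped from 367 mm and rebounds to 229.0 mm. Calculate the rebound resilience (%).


Resilience = h_rebound / h_drop * 100
= 229.0 / 367 * 100
= 62.4%

62.4%


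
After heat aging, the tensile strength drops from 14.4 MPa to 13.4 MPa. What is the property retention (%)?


Retention = aged / original * 100
= 13.4 / 14.4 * 100
= 93.1%

93.1%


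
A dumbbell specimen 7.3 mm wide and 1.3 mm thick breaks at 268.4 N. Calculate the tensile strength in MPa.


Area = width * thickness = 7.3 * 1.3 = 9.49 mm^2
TS = force / area = 268.4 / 9.49 = 28.28 MPa

28.28 MPa


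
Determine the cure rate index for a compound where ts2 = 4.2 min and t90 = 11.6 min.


CRI = 100 / (t90 - ts2)
= 100 / (11.6 - 4.2)
= 100 / 7.4
= 13.51 min^-1

13.51 min^-1


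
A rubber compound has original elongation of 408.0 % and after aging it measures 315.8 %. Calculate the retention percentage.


Retention = aged / original * 100
= 315.8 / 408.0 * 100
= 77.4%

77.4%


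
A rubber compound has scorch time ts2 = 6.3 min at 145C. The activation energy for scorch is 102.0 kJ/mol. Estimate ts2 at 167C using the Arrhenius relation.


Convert temperatures: T1 = 145 + 273.15 = 418.15 K, T2 = 167 + 273.15 = 440.15 K
ts2_new = 6.3 * exp(102000 / 8.314 * (1/440.15 - 1/418.15))
1/T2 - 1/T1 = -1.1953e-04
ts2_new = 1.45 min

1.45 min


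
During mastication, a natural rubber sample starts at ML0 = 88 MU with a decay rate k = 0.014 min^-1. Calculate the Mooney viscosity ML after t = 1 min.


ML = ML0 * exp(-k * t)
ML = 88 * exp(-0.014 * 1)
ML = 88 * 0.9861
ML = 86.78 MU

86.78 MU


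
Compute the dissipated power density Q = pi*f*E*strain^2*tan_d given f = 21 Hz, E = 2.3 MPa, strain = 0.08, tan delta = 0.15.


Q = pi * f * E * strain^2 * tan_d
= pi * 21 * 2.3 * 0.08^2 * 0.15
= pi * 21 * 2.3 * 0.0064 * 0.15
= 0.1457

Q = 0.1457


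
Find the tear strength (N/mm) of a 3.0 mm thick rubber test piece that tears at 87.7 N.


Tear strength = force / thickness
= 87.7 / 3.0
= 29.23 N/mm

29.23 N/mm


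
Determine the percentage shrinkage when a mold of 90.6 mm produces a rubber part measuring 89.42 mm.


Shrinkage = (mold - part) / mold * 100
= (90.6 - 89.42) / 90.6 * 100
= 1.18 / 90.6 * 100
= 1.3%

1.3%


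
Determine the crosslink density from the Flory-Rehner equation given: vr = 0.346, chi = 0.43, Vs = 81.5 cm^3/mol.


ln(1 - vr) = ln(1 - 0.346) = -0.4246
Numerator = -((-0.4246) + 0.346 + 0.43 * 0.346^2) = 0.0272
Denominator = 81.5 * (0.346^(1/3) - 0.346/2) = 43.1163
nu = 0.0272 / 43.1163 = 6.3016e-04 mol/cm^3

6.3016e-04 mol/cm^3


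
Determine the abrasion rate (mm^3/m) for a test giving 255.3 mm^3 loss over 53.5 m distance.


Rate = volume_loss / distance
= 255.3 / 53.5
= 4.772 mm^3/m

4.772 mm^3/m


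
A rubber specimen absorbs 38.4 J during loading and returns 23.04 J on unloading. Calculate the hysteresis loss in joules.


Hysteresis loss = loading - unloading
= 38.4 - 23.04
= 15.36 J

15.36 J


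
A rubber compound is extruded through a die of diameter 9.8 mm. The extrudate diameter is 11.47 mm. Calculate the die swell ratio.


Die swell ratio = D_extrudate / D_die
= 11.47 / 9.8
= 1.17

Die swell = 1.17


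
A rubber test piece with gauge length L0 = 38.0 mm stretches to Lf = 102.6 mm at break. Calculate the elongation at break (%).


Elongation = (Lf - L0) / L0 * 100
= (102.6 - 38.0) / 38.0 * 100
= 64.6 / 38.0 * 100
= 170.0%

170.0%


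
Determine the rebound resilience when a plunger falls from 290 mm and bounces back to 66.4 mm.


Resilience = h_rebound / h_drop * 100
= 66.4 / 290 * 100
= 22.9%

22.9%


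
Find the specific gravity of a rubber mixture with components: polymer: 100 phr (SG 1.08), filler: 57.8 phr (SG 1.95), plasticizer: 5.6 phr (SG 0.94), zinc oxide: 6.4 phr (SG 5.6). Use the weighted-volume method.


Sum of weights = 169.8
Volume contributions:
  polymer: 100/1.08 = 92.5926
  filler: 57.8/1.95 = 29.6410
  plasticizer: 5.6/0.94 = 5.9574
  zinc oxide: 6.4/5.6 = 1.1429
Sum of volumes = 129.3339
SG = 169.8 / 129.3339 = 1.313

SG = 1.313


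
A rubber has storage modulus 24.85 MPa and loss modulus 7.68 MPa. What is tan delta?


tan delta = E'' / E'
= 7.68 / 24.85
= 0.3091

tan delta = 0.3091


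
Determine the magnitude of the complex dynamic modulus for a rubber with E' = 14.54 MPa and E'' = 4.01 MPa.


|E*| = sqrt(E'^2 + E''^2)
= sqrt(14.54^2 + 4.01^2)
= sqrt(211.4116 + 16.0801)
= 15.083 MPa

15.083 MPa


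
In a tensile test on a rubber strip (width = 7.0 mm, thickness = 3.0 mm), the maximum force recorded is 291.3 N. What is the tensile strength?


Area = width * thickness = 7.0 * 3.0 = 21.0 mm^2
TS = force / area = 291.3 / 21.0 = 13.87 MPa

13.87 MPa


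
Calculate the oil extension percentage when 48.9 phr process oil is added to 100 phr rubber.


Oil % = oil / (100 + oil) * 100
= 48.9 / (100 + 48.9) * 100
= 48.9 / 148.9 * 100
= 32.84%

32.84%


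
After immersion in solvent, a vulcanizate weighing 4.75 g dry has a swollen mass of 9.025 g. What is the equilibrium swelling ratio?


Q = W_swollen / W_dry
Q = 9.025 / 4.75
Q = 1.9

Q = 1.9


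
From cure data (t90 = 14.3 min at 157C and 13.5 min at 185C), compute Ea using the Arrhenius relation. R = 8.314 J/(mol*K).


T1 = 430.15 K, T2 = 458.15 K
1/T1 - 1/T2 = 1.4208e-04
ln(t1/t2) = ln(14.3/13.5) = 0.0576
Ea = 8.314 * 0.0576 / 1.4208e-04 = 3368.7960 J/mol
Ea = 3.37 kJ/mol

3.37 kJ/mol


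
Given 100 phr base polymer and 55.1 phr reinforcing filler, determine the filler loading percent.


Filler % = filler / (rubber + filler) * 100
= 55.1 / (100 + 55.1) * 100
= 55.1 / 155.1 * 100
= 35.53%

35.53%


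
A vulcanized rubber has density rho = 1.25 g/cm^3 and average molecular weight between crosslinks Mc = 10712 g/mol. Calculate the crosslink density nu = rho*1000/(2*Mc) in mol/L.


nu = rho * 1000 / (2 * Mc)
nu = 1.25 * 1000 / (2 * 10712)
nu = 1250.0 / 21424
nu = 0.0583 mol/L

0.0583 mol/L


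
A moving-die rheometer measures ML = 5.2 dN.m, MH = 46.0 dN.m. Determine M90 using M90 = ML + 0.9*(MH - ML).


M90 = ML + 0.9 * (MH - ML)
M90 = 5.2 + 0.9 * (46.0 - 5.2)
M90 = 5.2 + 0.9 * 40.8
M90 = 41.92 dN.m

41.92 dN.m


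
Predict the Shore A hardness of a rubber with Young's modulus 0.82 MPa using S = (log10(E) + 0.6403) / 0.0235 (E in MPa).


log10(E) = 0.0235*S - 0.6403  =>  S = (log10(E) + 0.6403) / 0.0235
log10(0.82) = -0.086186
S = (-0.086186 + 0.6403) / 0.0235 = 0.554114 / 0.0235
S = 23.6

Shore A = 23.6


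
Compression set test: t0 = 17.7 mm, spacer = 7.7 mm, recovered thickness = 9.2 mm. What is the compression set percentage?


CS = (t0 - recovered) / (t0 - ts) * 100
= (17.7 - 9.2) / (17.7 - 7.7) * 100
= 8.5 / 10.0 * 100
= 85.0%

85.0%


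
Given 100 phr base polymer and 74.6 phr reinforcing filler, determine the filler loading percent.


Filler % = filler / (rubber + filler) * 100
= 74.6 / (100 + 74.6) * 100
= 74.6 / 174.6 * 100
= 42.73%

42.73%


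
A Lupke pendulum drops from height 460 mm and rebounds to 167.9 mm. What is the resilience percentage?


Resilience = h_rebound / h_drop * 100
= 167.9 / 460 * 100
= 36.5%

36.5%


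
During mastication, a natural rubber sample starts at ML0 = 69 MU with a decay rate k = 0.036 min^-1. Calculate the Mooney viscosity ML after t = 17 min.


ML = ML0 * exp(-k * t)
ML = 69 * exp(-0.036 * 17)
ML = 69 * 0.5423
ML = 37.42 MU

37.42 MU


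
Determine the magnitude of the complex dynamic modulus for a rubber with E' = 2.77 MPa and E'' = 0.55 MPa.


|E*| = sqrt(E'^2 + E''^2)
= sqrt(2.77^2 + 0.55^2)
= sqrt(7.6729 + 0.3025)
= 2.824 MPa

2.824 MPa


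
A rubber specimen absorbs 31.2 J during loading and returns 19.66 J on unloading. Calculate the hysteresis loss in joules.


Hysteresis loss = loading - unloading
= 31.2 - 19.66
= 11.54 J

11.54 J


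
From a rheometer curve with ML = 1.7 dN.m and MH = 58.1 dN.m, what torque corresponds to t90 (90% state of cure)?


M90 = ML + 0.9 * (MH - ML)
M90 = 1.7 + 0.9 * (58.1 - 1.7)
M90 = 1.7 + 0.9 * 56.4
M90 = 52.46 dN.m

52.46 dN.m


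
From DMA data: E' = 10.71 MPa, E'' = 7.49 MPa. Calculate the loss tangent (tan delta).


tan delta = E'' / E'
= 7.49 / 10.71
= 0.6993

tan delta = 0.6993


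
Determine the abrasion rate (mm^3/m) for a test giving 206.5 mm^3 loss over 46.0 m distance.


Rate = volume_loss / distance
= 206.5 / 46.0
= 4.489 mm^3/m

4.489 mm^3/m


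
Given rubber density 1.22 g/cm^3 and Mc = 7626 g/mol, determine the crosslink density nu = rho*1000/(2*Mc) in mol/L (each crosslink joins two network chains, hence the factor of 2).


nu = rho * 1000 / (2 * Mc)
nu = 1.22 * 1000 / (2 * 7626)
nu = 1220.0 / 15252
nu = 0.0800 mol/L

0.0800 mol/L


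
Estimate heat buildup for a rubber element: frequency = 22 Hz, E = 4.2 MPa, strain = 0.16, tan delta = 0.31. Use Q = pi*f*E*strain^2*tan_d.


Q = pi * f * E * strain^2 * tan_d
= pi * 22 * 4.2 * 0.16^2 * 0.31
= pi * 22 * 4.2 * 0.0256 * 0.31
= 2.3037

Q = 2.3037


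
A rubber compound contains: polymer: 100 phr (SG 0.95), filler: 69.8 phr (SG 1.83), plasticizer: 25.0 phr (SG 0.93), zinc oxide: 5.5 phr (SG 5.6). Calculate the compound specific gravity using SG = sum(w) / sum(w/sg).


Sum of weights = 200.3
Volume contributions:
  polymer: 100/0.95 = 105.2632
  filler: 69.8/1.83 = 38.1421
  plasticizer: 25.0/0.93 = 26.8817
  zinc oxide: 5.5/5.6 = 0.9821
Sum of volumes = 171.2691
SG = 200.3 / 171.2691 = 1.17

SG = 1.17


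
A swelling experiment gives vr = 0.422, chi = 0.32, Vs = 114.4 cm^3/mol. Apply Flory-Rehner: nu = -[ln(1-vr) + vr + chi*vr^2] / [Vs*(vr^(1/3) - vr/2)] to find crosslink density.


ln(1 - vr) = ln(1 - 0.422) = -0.5482
Numerator = -((-0.5482) + 0.422 + 0.32 * 0.422^2) = 0.0692
Denominator = 114.4 * (0.422^(1/3) - 0.422/2) = 61.6701
nu = 0.0692 / 61.6701 = 0.0011 mol/cm^3

0.0011 mol/cm^3


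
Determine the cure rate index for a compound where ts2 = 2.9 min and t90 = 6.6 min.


CRI = 100 / (t90 - ts2)
= 100 / (6.6 - 2.9)
= 100 / 3.7
= 27.03 min^-1

27.03 min^-1


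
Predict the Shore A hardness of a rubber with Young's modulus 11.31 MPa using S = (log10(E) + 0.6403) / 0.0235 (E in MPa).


log10(E) = 0.0235*S - 0.6403  =>  S = (log10(E) + 0.6403) / 0.0235
log10(11.31) = 1.053463
S = (1.053463 + 0.6403) / 0.0235 = 1.693763 / 0.0235
S = 72.1

Shore A = 72.1


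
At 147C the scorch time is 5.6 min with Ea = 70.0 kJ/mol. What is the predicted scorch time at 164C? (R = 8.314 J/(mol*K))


Convert temperatures: T1 = 147 + 273.15 = 420.15 K, T2 = 164 + 273.15 = 437.15 K
ts2_new = 5.6 * exp(70000 / 8.314 * (1/437.15 - 1/420.15))
1/T2 - 1/T1 = -9.2558e-05
ts2_new = 2.57 min

2.57 min


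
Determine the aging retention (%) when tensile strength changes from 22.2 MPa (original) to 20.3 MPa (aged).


Retention = aged / original * 100
= 20.3 / 22.2 * 100
= 91.4%

91.4%


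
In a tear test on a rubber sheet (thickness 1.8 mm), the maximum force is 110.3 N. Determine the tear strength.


Tear strength = force / thickness
= 110.3 / 1.8
= 61.28 N/mm

61.28 N/mm


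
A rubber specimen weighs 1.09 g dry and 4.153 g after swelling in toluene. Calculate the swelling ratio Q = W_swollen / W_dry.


Q = W_swollen / W_dry
Q = 4.153 / 1.09
Q = 3.81

Q = 3.81


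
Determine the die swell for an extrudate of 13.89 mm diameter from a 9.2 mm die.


Die swell ratio = D_extrudate / D_die
= 13.89 / 9.2
= 1.51

Die swell = 1.51


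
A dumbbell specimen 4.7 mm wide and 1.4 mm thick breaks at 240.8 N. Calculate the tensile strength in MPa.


Area = width * thickness = 4.7 * 1.4 = 6.58 mm^2
TS = force / area = 240.8 / 6.58 = 36.6 MPa

36.6 MPa


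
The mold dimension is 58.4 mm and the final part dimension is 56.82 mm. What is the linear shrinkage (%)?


Shrinkage = (mold - part) / mold * 100
= (58.4 - 56.82) / 58.4 * 100
= 1.58 / 58.4 * 100
= 2.71%

2.71%


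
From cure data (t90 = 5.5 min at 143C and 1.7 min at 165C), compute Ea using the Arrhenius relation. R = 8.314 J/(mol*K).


T1 = 416.15 K, T2 = 438.15 K
1/T1 - 1/T2 = 1.2066e-04
ln(t1/t2) = ln(5.5/1.7) = 1.1741
Ea = 8.314 * 1.1741 / 1.2066e-04 = 80904.4634 J/mol
Ea = 80.9 kJ/mol

80.9 kJ/mol


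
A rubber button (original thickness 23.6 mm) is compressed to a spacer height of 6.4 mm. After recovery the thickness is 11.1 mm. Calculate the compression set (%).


CS = (t0 - recovered) / (t0 - ts) * 100
= (23.6 - 11.1) / (23.6 - 6.4) * 100
= 12.5 / 17.2 * 100
= 72.7%

72.7%


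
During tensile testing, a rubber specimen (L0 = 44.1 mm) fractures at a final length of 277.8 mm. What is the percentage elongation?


Elongation = (Lf - L0) / L0 * 100
= (277.8 - 44.1) / 44.1 * 100
= 233.7 / 44.1 * 100
= 529.9%

529.9%


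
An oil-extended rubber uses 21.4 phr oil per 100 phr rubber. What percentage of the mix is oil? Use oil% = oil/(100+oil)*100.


Oil % = oil / (100 + oil) * 100
= 21.4 / (100 + 21.4) * 100
= 21.4 / 121.4 * 100
= 17.63%

17.63%


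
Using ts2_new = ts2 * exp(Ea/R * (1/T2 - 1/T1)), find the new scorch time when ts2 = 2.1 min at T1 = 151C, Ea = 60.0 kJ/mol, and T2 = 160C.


Convert temperatures: T1 = 151 + 273.15 = 424.15 K, T2 = 160 + 273.15 = 433.15 K
ts2_new = 2.1 * exp(60000 / 8.314 * (1/433.15 - 1/424.15))
1/T2 - 1/T1 = -4.8987e-05
ts2_new = 1.47 min

1.47 min


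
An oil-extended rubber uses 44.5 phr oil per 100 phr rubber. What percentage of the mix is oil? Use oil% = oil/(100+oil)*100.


Oil % = oil / (100 + oil) * 100
= 44.5 / (100 + 44.5) * 100
= 44.5 / 144.5 * 100
= 30.8%

30.8%


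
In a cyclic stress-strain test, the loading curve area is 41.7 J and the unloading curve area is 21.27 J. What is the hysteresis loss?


Hysteresis loss = loading - unloading
= 41.7 - 21.27
= 20.43 J

20.43 J


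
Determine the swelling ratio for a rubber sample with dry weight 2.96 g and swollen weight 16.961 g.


Q = W_swollen / W_dry
Q = 16.961 / 2.96
Q = 5.73

Q = 5.73


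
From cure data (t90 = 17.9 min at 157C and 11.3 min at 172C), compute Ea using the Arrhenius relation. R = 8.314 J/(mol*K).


T1 = 430.15 K, T2 = 445.15 K
1/T1 - 1/T2 = 7.8337e-05
ln(t1/t2) = ln(17.9/11.3) = 0.4600
Ea = 8.314 * 0.4600 / 7.8337e-05 = 48820.3622 J/mol
Ea = 48.82 kJ/mol

48.82 kJ/mol


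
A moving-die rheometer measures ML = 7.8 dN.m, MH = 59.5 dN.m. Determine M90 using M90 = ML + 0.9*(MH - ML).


M90 = ML + 0.9 * (MH - ML)
M90 = 7.8 + 0.9 * (59.5 - 7.8)
M90 = 7.8 + 0.9 * 51.7
M90 = 54.33 dN.m

54.33 dN.m


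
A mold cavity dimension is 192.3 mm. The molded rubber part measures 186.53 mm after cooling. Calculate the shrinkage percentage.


Shrinkage = (mold - part) / mold * 100
= (192.3 - 186.53) / 192.3 * 100
= 5.77 / 192.3 * 100
= 3.0%

3.0%


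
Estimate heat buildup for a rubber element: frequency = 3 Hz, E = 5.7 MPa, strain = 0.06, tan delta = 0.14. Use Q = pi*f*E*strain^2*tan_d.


Q = pi * f * E * strain^2 * tan_d
= pi * 3 * 5.7 * 0.06^2 * 0.14
= pi * 3 * 5.7 * 0.0036 * 0.14
= 0.0271

Q = 0.0271


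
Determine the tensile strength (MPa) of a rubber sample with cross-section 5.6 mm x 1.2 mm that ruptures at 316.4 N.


Area = width * thickness = 5.6 * 1.2 = 6.72 mm^2
TS = force / area = 316.4 / 6.72 = 47.08 MPa

47.08 MPa


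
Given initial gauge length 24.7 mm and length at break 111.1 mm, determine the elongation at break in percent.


Elongation = (Lf - L0) / L0 * 100
= (111.1 - 24.7) / 24.7 * 100
= 86.4 / 24.7 * 100
= 349.8%

349.8%


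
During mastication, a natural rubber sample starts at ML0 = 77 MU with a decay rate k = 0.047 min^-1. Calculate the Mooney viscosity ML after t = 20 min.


ML = ML0 * exp(-k * t)
ML = 77 * exp(-0.047 * 20)
ML = 77 * 0.3906
ML = 30.08 MU

30.08 MU


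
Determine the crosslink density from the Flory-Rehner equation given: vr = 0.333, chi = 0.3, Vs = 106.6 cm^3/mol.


ln(1 - vr) = ln(1 - 0.333) = -0.4050
Numerator = -((-0.4050) + 0.333 + 0.3 * 0.333^2) = 0.0387
Denominator = 106.6 * (0.333^(1/3) - 0.333/2) = 56.1388
nu = 0.0387 / 56.1388 = 6.8934e-04 mol/cm^3

6.8934e-04 mol/cm^3


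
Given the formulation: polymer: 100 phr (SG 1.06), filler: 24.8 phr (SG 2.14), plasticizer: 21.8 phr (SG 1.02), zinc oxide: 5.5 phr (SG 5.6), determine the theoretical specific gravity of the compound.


Sum of weights = 152.1
Volume contributions:
  polymer: 100/1.06 = 94.3396
  filler: 24.8/2.14 = 11.5888
  plasticizer: 21.8/1.02 = 21.3725
  zinc oxide: 5.5/5.6 = 0.9821
Sum of volumes = 128.2831
SG = 152.1 / 128.2831 = 1.186

SG = 1.186


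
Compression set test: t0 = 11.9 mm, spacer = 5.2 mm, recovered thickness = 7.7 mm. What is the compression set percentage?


CS = (t0 - recovered) / (t0 - ts) * 100
= (11.9 - 7.7) / (11.9 - 5.2) * 100
= 4.2 / 6.7 * 100
= 62.7%

62.7%


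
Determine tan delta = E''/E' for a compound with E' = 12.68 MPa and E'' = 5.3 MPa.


tan delta = E'' / E'
= 5.3 / 12.68
= 0.418

tan delta = 0.418


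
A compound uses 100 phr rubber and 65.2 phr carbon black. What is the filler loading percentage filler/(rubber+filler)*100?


Filler % = filler / (rubber + filler) * 100
= 65.2 / (100 + 65.2) * 100
= 65.2 / 165.2 * 100
= 39.47%

39.47%


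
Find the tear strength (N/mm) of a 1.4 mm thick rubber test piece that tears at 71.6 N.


Tear strength = force / thickness
= 71.6 / 1.4
= 51.14 N/mm

51.14 N/mm


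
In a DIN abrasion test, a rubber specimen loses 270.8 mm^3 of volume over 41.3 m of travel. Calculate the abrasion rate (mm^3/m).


Rate = volume_loss / distance
= 270.8 / 41.3
= 6.557 mm^3/m

6.557 mm^3/m


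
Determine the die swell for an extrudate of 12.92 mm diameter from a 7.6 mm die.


Die swell ratio = D_extrudate / D_die
= 12.92 / 7.6
= 1.7

Die swell = 1.7


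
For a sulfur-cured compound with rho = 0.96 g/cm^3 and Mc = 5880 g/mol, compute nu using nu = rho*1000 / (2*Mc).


nu = rho * 1000 / (2 * Mc)
nu = 0.96 * 1000 / (2 * 5880)
nu = 960.0 / 11760
nu = 0.0816 mol/L

0.0816 mol/L


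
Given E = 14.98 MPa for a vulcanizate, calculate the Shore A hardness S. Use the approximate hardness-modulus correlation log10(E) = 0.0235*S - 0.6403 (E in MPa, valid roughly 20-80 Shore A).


log10(E) = 0.0235*S - 0.6403  =>  S = (log10(E) + 0.6403) / 0.0235
log10(14.98) = 1.175512
S = (1.175512 + 0.6403) / 0.0235 = 1.815812 / 0.0235
S = 77.3

Shore A = 77.3


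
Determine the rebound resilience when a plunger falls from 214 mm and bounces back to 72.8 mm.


Resilience = h_rebound / h_drop * 100
= 72.8 / 214 * 100
= 34.0%

34.0%


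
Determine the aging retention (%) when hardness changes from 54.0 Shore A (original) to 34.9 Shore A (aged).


Retention = aged / original * 100
= 34.9 / 54.0 * 100
= 64.6%

64.6%


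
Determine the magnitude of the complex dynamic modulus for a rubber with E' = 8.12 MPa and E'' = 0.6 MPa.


|E*| = sqrt(E'^2 + E''^2)
= sqrt(8.12^2 + 0.6^2)
= sqrt(65.9344 + 0.3600)
= 8.142 MPa

8.142 MPa


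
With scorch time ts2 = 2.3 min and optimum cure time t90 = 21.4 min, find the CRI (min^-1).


CRI = 100 / (t90 - ts2)
= 100 / (21.4 - 2.3)
= 100 / 19.1
= 5.24 min^-1

5.24 min^-1


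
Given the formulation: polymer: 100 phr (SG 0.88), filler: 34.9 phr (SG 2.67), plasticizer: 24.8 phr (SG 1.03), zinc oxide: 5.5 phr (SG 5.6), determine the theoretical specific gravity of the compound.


Sum of weights = 165.2
Volume contributions:
  polymer: 100/0.88 = 113.6364
  filler: 34.9/2.67 = 13.0712
  plasticizer: 24.8/1.03 = 24.0777
  zinc oxide: 5.5/5.6 = 0.9821
Sum of volumes = 151.7673
SG = 165.2 / 151.7673 = 1.089

SG = 1.089


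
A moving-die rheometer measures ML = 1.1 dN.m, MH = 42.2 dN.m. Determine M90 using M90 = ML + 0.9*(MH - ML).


M90 = ML + 0.9 * (MH - ML)
M90 = 1.1 + 0.9 * (42.2 - 1.1)
M90 = 1.1 + 0.9 * 41.1
M90 = 38.09 dN.m

38.09 dN.m


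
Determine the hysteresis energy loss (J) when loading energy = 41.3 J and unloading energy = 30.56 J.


Hysteresis loss = loading - unloading
= 41.3 - 30.56
= 10.74 J

10.74 J


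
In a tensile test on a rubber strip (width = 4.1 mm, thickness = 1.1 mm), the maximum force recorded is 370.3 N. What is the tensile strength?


Area = width * thickness = 4.1 * 1.1 = 4.51 mm^2
TS = force / area = 370.3 / 4.51 = 82.11 MPa

82.11 MPa


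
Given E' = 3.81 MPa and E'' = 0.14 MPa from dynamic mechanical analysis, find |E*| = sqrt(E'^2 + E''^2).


|E*| = sqrt(E'^2 + E''^2)
= sqrt(3.81^2 + 0.14^2)
= sqrt(14.5161 + 0.0196)
= 3.813 MPa

3.813 MPa


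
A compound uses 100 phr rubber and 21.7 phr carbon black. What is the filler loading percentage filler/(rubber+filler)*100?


Filler % = filler / (rubber + filler) * 100
= 21.7 / (100 + 21.7) * 100
= 21.7 / 121.7 * 100
= 17.83%

17.83%


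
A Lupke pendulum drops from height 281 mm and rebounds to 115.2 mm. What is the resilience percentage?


Resilience = h_rebound / h_drop * 100
= 115.2 / 281 * 100
= 41.0%

41.0%


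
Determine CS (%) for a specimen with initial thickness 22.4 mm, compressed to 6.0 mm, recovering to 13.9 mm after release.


CS = (t0 - recovered) / (t0 - ts) * 100
= (22.4 - 13.9) / (22.4 - 6.0) * 100
= 8.5 / 16.4 * 100
= 51.8%

51.8%


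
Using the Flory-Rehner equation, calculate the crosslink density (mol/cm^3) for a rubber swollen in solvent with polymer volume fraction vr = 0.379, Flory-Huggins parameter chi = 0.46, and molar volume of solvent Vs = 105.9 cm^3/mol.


ln(1 - vr) = ln(1 - 0.379) = -0.4764
Numerator = -((-0.4764) + 0.379 + 0.46 * 0.379^2) = 0.0313
Denominator = 105.9 * (0.379^(1/3) - 0.379/2) = 56.5696
nu = 0.0313 / 56.5696 = 5.5417e-04 mol/cm^3

5.5417e-04 mol/cm^3
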